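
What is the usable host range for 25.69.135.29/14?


Network: 25.68.0.0
Broadcast: 25.71.255.255
First usable = network + 1
Last usable = broadcast - 1
Range: 25.68.0.1 to 25.71.255.254


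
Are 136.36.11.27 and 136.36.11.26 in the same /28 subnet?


Mask: 255.255.255.240
136.36.11.27 AND mask = 136.36.11.16
136.36.11.26 AND mask = 136.36.11.16
Yes, same subnet (136.36.11.16)


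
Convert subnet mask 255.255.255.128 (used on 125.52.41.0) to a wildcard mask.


Subnet mask: 255.255.255.128
Wildcard = 255.255.255.255 - subnet mask
255 - 255 = 0
255 - 255 = 0
255 - 255 = 0
255 - 128 = 127
Wildcard: 0.0.0.127


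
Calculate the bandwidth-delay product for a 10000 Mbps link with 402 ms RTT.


BDP = bandwidth * RTT
= 10000 Mbps * 402 ms
= 10000 * 1e6 * 402 / 1000 bits
= 4020000000 bits
= 502500000 bytes
= 490722.6562 KB
BDP = 4020000000 bits (502500000 bytes)


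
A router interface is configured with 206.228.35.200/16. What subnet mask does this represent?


/16 means 16 network bits, 16 host bits
Binary: 11111111111111110000000000000000
Mask: 255.255.0.0


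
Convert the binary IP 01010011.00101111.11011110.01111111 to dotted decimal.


01010011 = 83
00101111 = 47
11011110 = 222
01111111 = 127
IP: 83.47.222.127


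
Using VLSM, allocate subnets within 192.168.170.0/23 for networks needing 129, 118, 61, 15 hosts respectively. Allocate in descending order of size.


129 hosts -> /24 (254 usable): 192.168.170.0/24
118 hosts -> /25 (126 usable): 192.168.171.0/25
61 hosts -> /26 (62 usable): 192.168.171.128/26
15 hosts -> /27 (30 usable): 192.168.171.192/27
Allocation: 192.168.170.0/24 (129 hosts, 254 usable); 192.168.171.0/25 (118 hosts, 126 usable); 192.168.171.128/26 (61 hosts, 62 usable); 192.168.171.192/27 (15 hosts, 30 usable)


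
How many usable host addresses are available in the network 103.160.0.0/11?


Host bits = 32 - 11 = 21
Total addresses = 2^21 = 2097152
Usable = total - 2 (network and broadcast)
Usable hosts: 2097150


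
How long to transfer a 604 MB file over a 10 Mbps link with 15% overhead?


Effective throughput = 10 * (1 - 15/100) = 8.5 Mbps
File size in Mb = 604 * 8 = 4832 Mb
Time = 4832 / 8.5
Time = 568.4706 seconds


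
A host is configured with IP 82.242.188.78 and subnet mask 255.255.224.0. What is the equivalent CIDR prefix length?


Binary: 11111111.11111111.11100000.00000000
Count leading 1s
Prefix: /19


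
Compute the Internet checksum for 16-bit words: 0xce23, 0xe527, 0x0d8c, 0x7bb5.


Sum all words (with carry folding):
+ 0xce23 = 0xce23
+ 0xe527 = 0xb34b
+ 0x0d8c = 0xc0d7
+ 0x7bb5 = 0x3c8d
One's complement: ~0x3c8d
Checksum = 0xc372


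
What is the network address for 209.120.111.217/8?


IP:   11010001.01111000.01101111.11011001
Mask: 11111111.00000000.00000000.00000000
AND operation:
Net:  11010001.00000000.00000000.00000000
Network: 209.0.0.0/8


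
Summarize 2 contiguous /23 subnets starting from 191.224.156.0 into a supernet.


Original prefix: /23
Number of subnets: 2 = 2^1
New prefix = 23 - 1 = 22
Supernet: 191.224.156.0/22


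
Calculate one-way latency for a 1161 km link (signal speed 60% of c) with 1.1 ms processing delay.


Speed = 0.6 * 3e5 km/s = 180000 km/s
Propagation delay = 1161 / 180000 = 0.0065 s = 6.45 ms
Processing delay = 1.1 ms
Total one-way latency = 7.55 ms


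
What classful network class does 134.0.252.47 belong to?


First octet: 134
Binary: 10000110
10xxxxxx -> Class B (128-191)
Class B, default mask 255.255.0.0 (/16)


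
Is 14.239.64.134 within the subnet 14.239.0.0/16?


Subnet network: 14.239.0.0
Test IP AND mask: 14.239.0.0
Yes, 14.239.64.134 is in 14.239.0.0/16


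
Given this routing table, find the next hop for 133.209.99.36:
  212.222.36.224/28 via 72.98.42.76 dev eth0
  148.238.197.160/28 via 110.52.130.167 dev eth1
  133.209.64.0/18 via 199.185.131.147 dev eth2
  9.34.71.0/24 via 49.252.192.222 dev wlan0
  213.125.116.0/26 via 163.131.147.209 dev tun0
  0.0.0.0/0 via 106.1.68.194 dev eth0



Longest prefix match for 133.209.99.36:
  /28 212.222.36.224: no
  /28 148.238.197.160: no
  /18 133.209.64.0: MATCH
  /24 9.34.71.0: no
  /26 213.125.116.0: no
  /0 0.0.0.0: MATCH
Selected: next-hop 199.185.131.147 via eth2 (matched /18)


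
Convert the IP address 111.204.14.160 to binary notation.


111 = 01101111
204 = 11001100
14 = 00001110
160 = 10100000
Binary: 01101111.11001100.00001110.10100000


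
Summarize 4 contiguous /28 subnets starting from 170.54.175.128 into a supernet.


Original prefix: /28
Number of subnets: 4 = 2^2
New prefix = 28 - 2 = 26
Supernet: 170.54.175.128/26


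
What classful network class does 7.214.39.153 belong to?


First octet: 7
Binary: 00000111
0xxxxxxx -> Class A (1-126)
Class A, default mask 255.0.0.0 (/8)


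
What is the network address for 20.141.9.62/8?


IP:   00010100.10001101.00001001.00111110
Mask: 11111111.00000000.00000000.00000000
AND operation:
Net:  00010100.00000000.00000000.00000000
Network: 20.0.0.0/8


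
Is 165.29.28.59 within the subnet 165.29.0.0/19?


Subnet network: 165.29.0.0
Test IP AND mask: 165.29.0.0
Yes, 165.29.28.59 is in 165.29.0.0/19


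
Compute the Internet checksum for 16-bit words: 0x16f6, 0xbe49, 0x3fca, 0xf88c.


Sum all words (with carry folding):
+ 0x16f6 = 0x16f6
+ 0xbe49 = 0xd53f
+ 0x3fca = 0x150a
+ 0xf88c = 0x0d97
One's complement: ~0x0d97
Checksum = 0xf268


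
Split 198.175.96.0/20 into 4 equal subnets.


New prefix = 20 + 2 = 22
Each subnet has 1024 addresses
  198.175.96.0/22
  198.175.100.0/22
  198.175.104.0/22
  198.175.108.0/22
Subnets: 198.175.96.0/22, 198.175.100.0/22, 198.175.104.0/22, 198.175.108.0/22


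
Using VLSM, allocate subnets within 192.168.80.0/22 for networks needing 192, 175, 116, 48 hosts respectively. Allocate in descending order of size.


192 hosts -> /24 (254 usable): 192.168.80.0/24
175 hosts -> /24 (254 usable): 192.168.81.0/24
116 hosts -> /25 (126 usable): 192.168.82.0/25
48 hosts -> /26 (62 usable): 192.168.82.128/26
Allocation: 192.168.80.0/24 (192 hosts, 254 usable); 192.168.81.0/24 (175 hosts, 254 usable); 192.168.82.0/25 (116 hosts, 126 usable); 192.168.82.128/26 (48 hosts, 62 usable)


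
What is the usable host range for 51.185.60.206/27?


Network: 51.185.60.192
Broadcast: 51.185.60.223
First usable = network + 1
Last usable = broadcast - 1
Range: 51.185.60.193 to 51.185.60.222


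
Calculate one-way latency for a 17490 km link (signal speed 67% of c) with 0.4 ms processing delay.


Speed = 0.67 * 3e5 km/s = 201000 km/s
Propagation delay = 17490 / 201000 = 0.087 s = 87.0149 ms
Processing delay = 0.4 ms
Total one-way latency = 87.4149 ms


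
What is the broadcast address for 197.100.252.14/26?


Network: 197.100.252.0/26
Host bits = 6
Set all host bits to 1:
Broadcast: 197.100.252.63


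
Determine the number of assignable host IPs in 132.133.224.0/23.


Host bits = 32 - 23 = 9
Total addresses = 2^9 = 512
Usable = total - 2 (network and broadcast)
Usable hosts: 510


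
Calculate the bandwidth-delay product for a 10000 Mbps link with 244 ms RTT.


BDP = bandwidth * RTT
= 10000 Mbps * 244 ms
= 10000 * 1e6 * 244 / 1000 bits
= 2440000000 bits
= 305000000 bytes
= 297851.5625 KB
BDP = 2440000000 bits (305000000 bytes)


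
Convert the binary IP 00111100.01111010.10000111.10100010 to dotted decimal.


00111100 = 60
01111010 = 122
10000111 = 135
10100010 = 162
IP: 60.122.135.162


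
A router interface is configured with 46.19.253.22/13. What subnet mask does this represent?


/13 means 13 network bits, 19 host bits
Binary: 11111111111110000000000000000000
Mask: 255.248.0.0


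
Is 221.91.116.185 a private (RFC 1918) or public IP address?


RFC 1918 private ranges:
  10.0.0.0/8 (10.0.0.0 - 10.255.255.255)
  172.16.0.0/12 (172.16.0.0 - 172.31.255.255)
  192.168.0.0/16 (192.168.0.0 - 192.168.255.255)
Public (not in any RFC 1918 range)


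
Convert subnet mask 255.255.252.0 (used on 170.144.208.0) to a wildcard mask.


Subnet mask: 255.255.252.0
Wildcard = 255.255.255.255 - subnet mask
255 - 255 = 0
255 - 255 = 0
255 - 252 = 3
255 - 0 = 255
Wildcard: 0.0.3.255


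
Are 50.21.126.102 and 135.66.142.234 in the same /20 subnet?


Mask: 255.255.240.0
50.21.126.102 AND mask = 50.21.112.0
135.66.142.234 AND mask = 135.66.128.0
No, different subnets (50.21.112.0 vs 135.66.128.0)


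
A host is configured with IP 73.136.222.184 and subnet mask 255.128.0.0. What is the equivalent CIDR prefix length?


Binary: 11111111.10000000.00000000.00000000
Count leading 1s
Prefix: /9


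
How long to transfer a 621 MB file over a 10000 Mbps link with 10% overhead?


Effective throughput = 10000 * (1 - 10/100) = 9000 Mbps
File size in Mb = 621 * 8 = 4968 Mb
Time = 4968 / 9000
Time = 0.552 seconds


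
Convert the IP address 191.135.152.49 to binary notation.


191 = 10111111
135 = 10000111
152 = 10011000
49 = 00110001
Binary: 10111111.10000111.10011000.00110001


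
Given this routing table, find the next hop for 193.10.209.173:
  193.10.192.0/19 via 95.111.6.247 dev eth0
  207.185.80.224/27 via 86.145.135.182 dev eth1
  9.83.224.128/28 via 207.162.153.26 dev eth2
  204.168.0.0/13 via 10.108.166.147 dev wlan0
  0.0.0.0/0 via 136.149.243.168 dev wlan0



Longest prefix match for 193.10.209.173:
  /19 193.10.192.0: MATCH
  /27 207.185.80.224: no
  /28 9.83.224.128: no
  /13 204.168.0.0: no
  /0 0.0.0.0: MATCH
Selected: next-hop 95.111.6.247 via eth0 (matched /19)


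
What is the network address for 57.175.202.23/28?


IP:   00111001.10101111.11001010.00010111
Mask: 11111111.11111111.11111111.11110000
AND operation:
Net:  00111001.10101111.11001010.00010000
Network: 57.175.202.16/28


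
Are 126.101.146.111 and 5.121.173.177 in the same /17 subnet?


Mask: 255.255.128.0
126.101.146.111 AND mask = 126.101.128.0
5.121.173.177 AND mask = 5.121.128.0
No, different subnets (126.101.128.0 vs 5.121.128.0)


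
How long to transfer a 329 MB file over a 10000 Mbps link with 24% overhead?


Effective throughput = 10000 * (1 - 24/100) = 7600 Mbps
File size in Mb = 329 * 8 = 2632 Mb
Time = 2632 / 7600
Time = 0.3463 seconds


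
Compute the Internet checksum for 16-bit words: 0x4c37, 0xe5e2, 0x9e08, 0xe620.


Sum all words (with carry folding):
+ 0x4c37 = 0x4c37
+ 0xe5e2 = 0x321a
+ 0x9e08 = 0xd022
+ 0xe620 = 0xb643
One's complement: ~0xb643
Checksum = 0x49bc


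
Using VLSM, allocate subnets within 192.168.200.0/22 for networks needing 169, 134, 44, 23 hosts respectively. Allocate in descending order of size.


169 hosts -> /24 (254 usable): 192.168.200.0/24
134 hosts -> /24 (254 usable): 192.168.201.0/24
44 hosts -> /26 (62 usable): 192.168.202.0/26
23 hosts -> /27 (30 usable): 192.168.202.64/27
Allocation: 192.168.200.0/24 (169 hosts, 254 usable); 192.168.201.0/24 (134 hosts, 254 usable); 192.168.202.0/26 (44 hosts, 62 usable); 192.168.202.64/27 (23 hosts, 30 usable)


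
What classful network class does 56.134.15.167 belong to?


First octet: 56
Binary: 00111000
0xxxxxxx -> Class A (1-126)
Class A, default mask 255.0.0.0 (/8)


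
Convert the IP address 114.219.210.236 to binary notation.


114 = 01110010
219 = 11011011
210 = 11010010
236 = 11101100
Binary: 01110010.11011011.11010010.11101100


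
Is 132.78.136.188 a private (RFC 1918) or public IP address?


RFC 1918 private ranges:
  10.0.0.0/8 (10.0.0.0 - 10.255.255.255)
  172.16.0.0/12 (172.16.0.0 - 172.31.255.255)
  192.168.0.0/16 (192.168.0.0 - 192.168.255.255)
Public (not in any RFC 1918 range)


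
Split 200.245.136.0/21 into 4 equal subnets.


New prefix = 21 + 2 = 23
Each subnet has 512 addresses
  200.245.136.0/23
  200.245.138.0/23
  200.245.140.0/23
  200.245.142.0/23
Subnets: 200.245.136.0/23, 200.245.138.0/23, 200.245.140.0/23, 200.245.142.0/23


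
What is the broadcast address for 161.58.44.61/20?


Network: 161.58.32.0/20
Host bits = 12
Set all host bits to 1:
Broadcast: 161.58.47.255


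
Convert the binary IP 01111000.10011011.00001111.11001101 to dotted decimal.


01111000 = 120
10011011 = 155
00001111 = 15
11001101 = 205
IP: 120.155.15.205


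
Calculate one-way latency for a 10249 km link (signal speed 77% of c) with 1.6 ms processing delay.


Speed = 0.77 * 3e5 km/s = 231000 km/s
Propagation delay = 10249 / 231000 = 0.0444 s = 44.368 ms
Processing delay = 1.6 ms
Total one-way latency = 45.968 ms


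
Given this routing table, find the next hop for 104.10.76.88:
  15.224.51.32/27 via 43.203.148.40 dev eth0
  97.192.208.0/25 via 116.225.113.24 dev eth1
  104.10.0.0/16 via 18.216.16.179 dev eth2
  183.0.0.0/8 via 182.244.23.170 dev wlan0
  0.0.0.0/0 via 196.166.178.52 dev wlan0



Longest prefix match for 104.10.76.88:
  /27 15.224.51.32: no
  /25 97.192.208.0: no
  /16 104.10.0.0: MATCH
  /8 183.0.0.0: no
  /0 0.0.0.0: MATCH
Selected: next-hop 18.216.16.179 via eth2 (matched /16)


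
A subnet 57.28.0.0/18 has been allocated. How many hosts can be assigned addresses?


Host bits = 32 - 18 = 14
Total addresses = 2^14 = 16384
Usable = total - 2 (network and broadcast)
Usable hosts: 16382


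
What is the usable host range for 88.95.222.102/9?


Network: 88.0.0.0
Broadcast: 88.127.255.255
First usable = network + 1
Last usable = broadcast - 1
Range: 88.0.0.1 to 88.127.255.254


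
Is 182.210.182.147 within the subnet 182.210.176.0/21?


Subnet network: 182.210.176.0
Test IP AND mask: 182.210.176.0
Yes, 182.210.182.147 is in 182.210.176.0/21


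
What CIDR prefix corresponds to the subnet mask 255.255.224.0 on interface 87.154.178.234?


Binary: 11111111.11111111.11100000.00000000
Count leading 1s
Prefix: /19


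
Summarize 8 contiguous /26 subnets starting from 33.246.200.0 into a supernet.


Original prefix: /26
Number of subnets: 8 = 2^3
New prefix = 26 - 3 = 23
Supernet: 33.246.200.0/23


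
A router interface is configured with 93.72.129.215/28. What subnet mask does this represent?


/28 means 28 network bits, 4 host bits
Binary: 11111111111111111111111111110000
Mask: 255.255.255.240


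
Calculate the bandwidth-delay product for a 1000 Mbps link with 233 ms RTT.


BDP = bandwidth * RTT
= 1000 Mbps * 233 ms
= 1000 * 1e6 * 233 / 1000 bits
= 233000000 bits
= 29125000 bytes
= 28442.3828 KB
BDP = 233000000 bits (29125000 bytes)


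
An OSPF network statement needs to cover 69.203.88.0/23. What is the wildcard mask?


Subnet mask: 255.255.254.0
Wildcard = 255.255.255.255 - subnet mask
255 - 255 = 0
255 - 255 = 0
255 - 254 = 1
255 - 0 = 255
Wildcard: 0.0.1.255


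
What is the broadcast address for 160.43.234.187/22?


Network: 160.43.232.0/22
Host bits = 10
Set all host bits to 1:
Broadcast: 160.43.235.255


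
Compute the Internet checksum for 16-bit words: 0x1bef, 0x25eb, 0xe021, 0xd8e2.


Sum all words (with carry folding):
+ 0x1bef = 0x1bef
+ 0x25eb = 0x41da
+ 0xe021 = 0x21fc
+ 0xd8e2 = 0xfade
One's complement: ~0xfade
Checksum = 0x0521


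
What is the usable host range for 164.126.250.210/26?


Network: 164.126.250.192
Broadcast: 164.126.250.255
First usable = network + 1
Last usable = broadcast - 1
Range: 164.126.250.193 to 164.126.250.254


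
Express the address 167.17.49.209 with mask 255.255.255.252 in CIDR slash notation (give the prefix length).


Binary: 11111111.11111111.11111111.11111100
Count leading 1s
Prefix: /30


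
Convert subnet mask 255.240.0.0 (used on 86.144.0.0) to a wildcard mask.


Subnet mask: 255.240.0.0
Wildcard = 255.255.255.255 - subnet mask
255 - 255 = 0
255 - 240 = 15
255 - 0 = 255
255 - 0 = 255
Wildcard: 0.15.255.255


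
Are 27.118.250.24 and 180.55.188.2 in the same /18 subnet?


Mask: 255.255.192.0
27.118.250.24 AND mask = 27.118.192.0
180.55.188.2 AND mask = 180.55.128.0
No, different subnets (27.118.192.0 vs 180.55.128.0)


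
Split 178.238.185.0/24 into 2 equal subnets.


New prefix = 24 + 1 = 25
Each subnet has 128 addresses
  178.238.185.0/25
  178.238.185.128/25
Subnets: 178.238.185.0/25, 178.238.185.128/25


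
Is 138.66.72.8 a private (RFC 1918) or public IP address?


RFC 1918 private ranges:
  10.0.0.0/8 (10.0.0.0 - 10.255.255.255)
  172.16.0.0/12 (172.16.0.0 - 172.31.255.255)
  192.168.0.0/16 (192.168.0.0 - 192.168.255.255)
Public (not in any RFC 1918 range)


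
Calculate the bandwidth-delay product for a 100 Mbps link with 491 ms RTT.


BDP = bandwidth * RTT
= 100 Mbps * 491 ms
= 100 * 1e6 * 491 / 1000 bits
= 49100000 bits
= 6137500 bytes
= 5993.6523 KB
BDP = 49100000 bits (6137500 bytes)


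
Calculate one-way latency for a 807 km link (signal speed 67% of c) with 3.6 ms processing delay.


Speed = 0.67 * 3e5 km/s = 201000 km/s
Propagation delay = 807 / 201000 = 0.004 s = 4.0149 ms
Processing delay = 3.6 ms
Total one-way latency = 7.6149 ms


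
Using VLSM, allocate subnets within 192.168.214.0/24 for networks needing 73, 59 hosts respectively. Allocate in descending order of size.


73 hosts -> /25 (126 usable): 192.168.214.0/25
59 hosts -> /26 (62 usable): 192.168.214.128/26
Allocation: 192.168.214.0/25 (73 hosts, 126 usable); 192.168.214.128/26 (59 hosts, 62 usable)


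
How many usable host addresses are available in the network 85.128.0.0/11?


Host bits = 32 - 11 = 21
Total addresses = 2^21 = 2097152
Usable = total - 2 (network and broadcast)
Usable hosts: 2097150


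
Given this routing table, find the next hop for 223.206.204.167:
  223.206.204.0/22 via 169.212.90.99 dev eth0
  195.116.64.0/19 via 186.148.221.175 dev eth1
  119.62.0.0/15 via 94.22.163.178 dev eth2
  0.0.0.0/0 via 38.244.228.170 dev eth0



Longest prefix match for 223.206.204.167:
  /22 223.206.204.0: MATCH
  /19 195.116.64.0: no
  /15 119.62.0.0: no
  /0 0.0.0.0: MATCH
Selected: next-hop 169.212.90.99 via eth0 (matched /22)


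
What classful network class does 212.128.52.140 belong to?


First octet: 212
Binary: 11010100
110xxxxx -> Class C (192-223)
Class C, default mask 255.255.255.0 (/24)


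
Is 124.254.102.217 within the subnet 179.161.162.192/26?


Subnet network: 179.161.162.192
Test IP AND mask: 124.254.102.192
No, 124.254.102.217 is not in 179.161.162.192/26


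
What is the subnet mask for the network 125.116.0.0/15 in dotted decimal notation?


/15 means 15 network bits, 17 host bits
Binary: 11111111111111100000000000000000
Mask: 255.254.0.0


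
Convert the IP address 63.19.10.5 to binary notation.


63 = 00111111
19 = 00010011
10 = 00001010
5 = 00000101
Binary: 00111111.00010011.00001010.00000101


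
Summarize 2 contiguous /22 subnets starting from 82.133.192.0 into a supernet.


Original prefix: /22
Number of subnets: 2 = 2^1
New prefix = 22 - 1 = 21
Supernet: 82.133.192.0/21


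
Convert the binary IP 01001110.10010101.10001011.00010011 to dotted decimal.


01001110 = 78
10010101 = 149
10001011 = 139
00010011 = 19
IP: 78.149.139.19


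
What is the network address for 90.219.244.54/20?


IP:   01011010.11011011.11110100.00110110
Mask: 11111111.11111111.11110000.00000000
AND operation:
Net:  01011010.11011011.11110000.00000000
Network: 90.219.240.0/20


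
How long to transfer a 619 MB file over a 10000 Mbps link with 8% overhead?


Effective throughput = 10000 * (1 - 8/100) = 9200 Mbps
File size in Mb = 619 * 8 = 4952 Mb
Time = 4952 / 9200
Time = 0.5383 seconds


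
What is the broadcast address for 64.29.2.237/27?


Network: 64.29.2.224/27
Host bits = 5
Set all host bits to 1:
Broadcast: 64.29.2.255


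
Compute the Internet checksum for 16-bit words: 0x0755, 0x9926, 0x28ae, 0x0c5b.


Sum all words (with carry folding):
+ 0x0755 = 0x0755
+ 0x9926 = 0xa07b
+ 0x28ae = 0xc929
+ 0x0c5b = 0xd584
One's complement: ~0xd584
Checksum = 0x2a7b


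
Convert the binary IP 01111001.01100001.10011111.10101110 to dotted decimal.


01111001 = 121
01100001 = 97
10011111 = 159
10101110 = 174
IP: 121.97.159.174


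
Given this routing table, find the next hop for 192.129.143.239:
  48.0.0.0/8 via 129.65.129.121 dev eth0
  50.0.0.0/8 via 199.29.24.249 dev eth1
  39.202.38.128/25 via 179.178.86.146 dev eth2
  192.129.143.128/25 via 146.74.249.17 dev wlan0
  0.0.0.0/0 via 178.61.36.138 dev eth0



Longest prefix match for 192.129.143.239:
  /8 48.0.0.0: no
  /8 50.0.0.0: no
  /25 39.202.38.128: no
  /25 192.129.143.128: MATCH
  /0 0.0.0.0: MATCH
Selected: next-hop 146.74.249.17 via wlan0 (matched /25)


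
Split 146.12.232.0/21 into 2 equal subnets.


New prefix = 21 + 1 = 22
Each subnet has 1024 addresses
  146.12.232.0/22
  146.12.236.0/22
Subnets: 146.12.232.0/22, 146.12.236.0/22


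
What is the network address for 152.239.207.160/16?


IP:   10011000.11101111.11001111.10100000
Mask: 11111111.11111111.00000000.00000000
AND operation:
Net:  10011000.11101111.00000000.00000000
Network: 152.239.0.0/16


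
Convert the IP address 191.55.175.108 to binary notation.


191 = 10111111
55 = 00110111
175 = 10101111
108 = 01101100
Binary: 10111111.00110111.10101111.01101100


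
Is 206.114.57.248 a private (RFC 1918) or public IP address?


RFC 1918 private ranges:
  10.0.0.0/8 (10.0.0.0 - 10.255.255.255)
  172.16.0.0/12 (172.16.0.0 - 172.31.255.255)
  192.168.0.0/16 (192.168.0.0 - 192.168.255.255)
Public (not in any RFC 1918 range)


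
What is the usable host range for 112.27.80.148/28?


Network: 112.27.80.144
Broadcast: 112.27.80.159
First usable = network + 1
Last usable = broadcast - 1
Range: 112.27.80.145 to 112.27.80.158


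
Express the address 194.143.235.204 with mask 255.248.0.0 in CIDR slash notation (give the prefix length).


Binary: 11111111.11111000.00000000.00000000
Count leading 1s
Prefix: /13


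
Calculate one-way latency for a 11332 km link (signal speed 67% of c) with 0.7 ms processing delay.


Speed = 0.67 * 3e5 km/s = 201000 km/s
Propagation delay = 11332 / 201000 = 0.0564 s = 56.3781 ms
Processing delay = 0.7 ms
Total one-way latency = 57.0781 ms


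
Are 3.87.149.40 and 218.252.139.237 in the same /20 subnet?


Mask: 255.255.240.0
3.87.149.40 AND mask = 3.87.144.0
218.252.139.237 AND mask = 218.252.128.0
No, different subnets (3.87.144.0 vs 218.252.128.0)


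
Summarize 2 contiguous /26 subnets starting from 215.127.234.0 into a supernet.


Original prefix: /26
Number of subnets: 2 = 2^1
New prefix = 26 - 1 = 25
Supernet: 215.127.234.0/25


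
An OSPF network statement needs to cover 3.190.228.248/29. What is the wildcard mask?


Subnet mask: 255.255.255.248
Wildcard = 255.255.255.255 - subnet mask
255 - 255 = 0
255 - 255 = 0
255 - 255 = 0
255 - 248 = 7
Wildcard: 0.0.0.7


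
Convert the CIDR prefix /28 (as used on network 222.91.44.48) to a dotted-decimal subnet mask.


/28 means 28 network bits, 4 host bits
Binary: 11111111111111111111111111110000
Mask: 255.255.255.240


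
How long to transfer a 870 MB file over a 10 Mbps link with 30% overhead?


Effective throughput = 10 * (1 - 30/100) = 7 Mbps
File size in Mb = 870 * 8 = 6960 Mb
Time = 6960 / 7
Time = 994.2857 seconds


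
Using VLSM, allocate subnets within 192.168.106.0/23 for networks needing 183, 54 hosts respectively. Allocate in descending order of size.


183 hosts -> /24 (254 usable): 192.168.106.0/24
54 hosts -> /26 (62 usable): 192.168.107.0/26
Allocation: 192.168.106.0/24 (183 hosts, 254 usable); 192.168.107.0/26 (54 hosts, 62 usable)


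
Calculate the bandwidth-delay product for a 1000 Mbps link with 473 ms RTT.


BDP = bandwidth * RTT
= 1000 Mbps * 473 ms
= 1000 * 1e6 * 473 / 1000 bits
= 473000000 bits
= 59125000 bytes
= 57739.2578 KB
BDP = 473000000 bits (59125000 bytes)


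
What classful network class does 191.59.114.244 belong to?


First octet: 191
Binary: 10111111
10xxxxxx -> Class B (128-191)
Class B, default mask 255.255.0.0 (/16)


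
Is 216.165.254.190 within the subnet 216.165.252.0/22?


Subnet network: 216.165.252.0
Test IP AND mask: 216.165.252.0
Yes, 216.165.254.190 is in 216.165.252.0/22


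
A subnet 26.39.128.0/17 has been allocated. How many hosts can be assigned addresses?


Host bits = 32 - 17 = 15
Total addresses = 2^15 = 32768
Usable = total - 2 (network and broadcast)
Usable hosts: 32766


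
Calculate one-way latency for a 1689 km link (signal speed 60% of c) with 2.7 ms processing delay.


Speed = 0.6 * 3e5 km/s = 180000 km/s
Propagation delay = 1689 / 180000 = 0.0094 s = 9.3833 ms
Processing delay = 2.7 ms
Total one-way latency = 12.0833 ms


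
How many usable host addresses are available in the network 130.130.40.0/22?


Host bits = 32 - 22 = 10
Total addresses = 2^10 = 1024
Usable = total - 2 (network and broadcast)
Usable hosts: 1022


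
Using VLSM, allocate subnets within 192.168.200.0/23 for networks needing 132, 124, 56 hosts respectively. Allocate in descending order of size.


132 hosts -> /24 (254 usable): 192.168.200.0/24
124 hosts -> /25 (126 usable): 192.168.201.0/25
56 hosts -> /26 (62 usable): 192.168.201.128/26
Allocation: 192.168.200.0/24 (132 hosts, 254 usable); 192.168.201.0/25 (124 hosts, 126 usable); 192.168.201.128/26 (56 hosts, 62 usable)


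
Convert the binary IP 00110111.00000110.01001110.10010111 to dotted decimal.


00110111 = 55
00000110 = 6
01001110 = 78
10010111 = 151
IP: 55.6.78.151


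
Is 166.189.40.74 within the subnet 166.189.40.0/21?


Subnet network: 166.189.40.0
Test IP AND mask: 166.189.40.0
Yes, 166.189.40.74 is in 166.189.40.0/21


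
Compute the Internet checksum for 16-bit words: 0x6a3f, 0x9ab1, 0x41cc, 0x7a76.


Sum all words (with carry folding):
+ 0x6a3f = 0x6a3f
+ 0x9ab1 = 0x04f1
+ 0x41cc = 0x46bd
+ 0x7a76 = 0xc133
One's complement: ~0xc133
Checksum = 0x3ecc


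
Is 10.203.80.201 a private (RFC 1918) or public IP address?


RFC 1918 private ranges:
  10.0.0.0/8 (10.0.0.0 - 10.255.255.255)
  172.16.0.0/12 (172.16.0.0 - 172.31.255.255)
  192.168.0.0/16 (192.168.0.0 - 192.168.255.255)
Private (in 10.0.0.0/8)


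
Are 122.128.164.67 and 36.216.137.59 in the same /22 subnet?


Mask: 255.255.252.0
122.128.164.67 AND mask = 122.128.164.0
36.216.137.59 AND mask = 36.216.136.0
No, different subnets (122.128.164.0 vs 36.216.136.0)


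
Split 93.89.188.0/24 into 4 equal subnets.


New prefix = 24 + 2 = 26
Each subnet has 64 addresses
  93.89.188.0/26
  93.89.188.64/26
  93.89.188.128/26
  93.89.188.192/26
Subnets: 93.89.188.0/26, 93.89.188.64/26, 93.89.188.128/26, 93.89.188.192/26


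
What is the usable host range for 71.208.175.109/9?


Network: 71.128.0.0
Broadcast: 71.255.255.255
First usable = network + 1
Last usable = broadcast - 1
Range: 71.128.0.1 to 71.255.255.254


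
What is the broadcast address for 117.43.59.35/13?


Network: 117.40.0.0/13
Host bits = 19
Set all host bits to 1:
Broadcast: 117.47.255.255


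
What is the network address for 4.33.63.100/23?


IP:   00000100.00100001.00111111.01100100
Mask: 11111111.11111111.11111110.00000000
AND operation:
Net:  00000100.00100001.00111110.00000000
Network: 4.33.62.0/23


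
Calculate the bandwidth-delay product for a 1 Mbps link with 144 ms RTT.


BDP = bandwidth * RTT
= 1 Mbps * 144 ms
= 1 * 1e6 * 144 / 1000 bits
= 144000 bits
= 18000 bytes
= 17.5781 KB
BDP = 144000 bits (18000 bytes)


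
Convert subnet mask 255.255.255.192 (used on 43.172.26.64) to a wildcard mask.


Subnet mask: 255.255.255.192
Wildcard = 255.255.255.255 - subnet mask
255 - 255 = 0
255 - 255 = 0
255 - 255 = 0
255 - 192 = 63
Wildcard: 0.0.0.63


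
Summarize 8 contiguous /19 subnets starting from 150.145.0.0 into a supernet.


Original prefix: /19
Number of subnets: 8 = 2^3
New prefix = 19 - 3 = 16
Supernet: 150.145.0.0/16


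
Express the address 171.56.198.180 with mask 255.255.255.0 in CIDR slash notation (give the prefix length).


Binary: 11111111.11111111.11111111.00000000
Count leading 1s
Prefix: /24


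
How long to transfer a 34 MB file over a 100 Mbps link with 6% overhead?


Effective throughput = 100 * (1 - 6/100) = 94 Mbps
File size in Mb = 34 * 8 = 272 Mb
Time = 272 / 94
Time = 2.8936 seconds


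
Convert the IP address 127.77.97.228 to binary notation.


127 = 01111111
77 = 01001101
97 = 01100001
228 = 11100100
Binary: 01111111.01001101.01100001.11100100


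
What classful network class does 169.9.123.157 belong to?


First octet: 169
Binary: 10101001
10xxxxxx -> Class B (128-191)
Class B, default mask 255.255.0.0 (/16)


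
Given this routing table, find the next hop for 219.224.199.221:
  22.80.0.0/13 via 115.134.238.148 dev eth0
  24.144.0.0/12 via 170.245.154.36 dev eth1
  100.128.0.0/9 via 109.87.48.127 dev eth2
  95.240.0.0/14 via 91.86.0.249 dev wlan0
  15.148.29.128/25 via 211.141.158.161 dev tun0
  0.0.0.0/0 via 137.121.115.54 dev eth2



Longest prefix match for 219.224.199.221:
  /13 22.80.0.0: no
  /12 24.144.0.0: no
  /9 100.128.0.0: no
  /14 95.240.0.0: no
  /25 15.148.29.128: no
  /0 0.0.0.0: MATCH
Selected: next-hop 137.121.115.54 via eth2 (matched /0)


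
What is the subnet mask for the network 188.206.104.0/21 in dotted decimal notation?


/21 means 21 network bits, 11 host bits
Binary: 11111111111111111111100000000000
Mask: 255.255.248.0


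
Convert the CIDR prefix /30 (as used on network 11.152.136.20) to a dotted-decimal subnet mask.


/30 means 30 network bits, 2 host bits
Binary: 11111111111111111111111111111100
Mask: 255.255.255.252


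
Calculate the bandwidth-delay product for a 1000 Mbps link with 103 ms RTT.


BDP = bandwidth * RTT
= 1000 Mbps * 103 ms
= 1000 * 1e6 * 103 / 1000 bits
= 103000000 bits
= 12875000 bytes
= 12573.2422 KB
BDP = 103000000 bits (12875000 bytes)


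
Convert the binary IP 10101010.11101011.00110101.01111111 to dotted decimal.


10101010 = 170
11101011 = 235
00110101 = 53
01111111 = 127
IP: 170.235.53.127


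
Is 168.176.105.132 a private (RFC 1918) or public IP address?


RFC 1918 private ranges:
  10.0.0.0/8 (10.0.0.0 - 10.255.255.255)
  172.16.0.0/12 (172.16.0.0 - 172.31.255.255)
  192.168.0.0/16 (192.168.0.0 - 192.168.255.255)
Public (not in any RFC 1918 range)


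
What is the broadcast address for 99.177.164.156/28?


Network: 99.177.164.144/28
Host bits = 4
Set all host bits to 1:
Broadcast: 99.177.164.159


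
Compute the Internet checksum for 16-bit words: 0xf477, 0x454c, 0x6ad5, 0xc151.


Sum all words (with carry folding):
+ 0xf477 = 0xf477
+ 0x454c = 0x39c4
+ 0x6ad5 = 0xa499
+ 0xc151 = 0x65eb
One's complement: ~0x65eb
Checksum = 0x9a14


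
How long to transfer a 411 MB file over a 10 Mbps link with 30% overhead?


Effective throughput = 10 * (1 - 30/100) = 7 Mbps
File size in Mb = 411 * 8 = 3288 Mb
Time = 3288 / 7
Time = 469.7143 seconds


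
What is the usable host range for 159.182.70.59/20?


Network: 159.182.64.0
Broadcast: 159.182.79.255
First usable = network + 1
Last usable = broadcast - 1
Range: 159.182.64.1 to 159.182.79.254


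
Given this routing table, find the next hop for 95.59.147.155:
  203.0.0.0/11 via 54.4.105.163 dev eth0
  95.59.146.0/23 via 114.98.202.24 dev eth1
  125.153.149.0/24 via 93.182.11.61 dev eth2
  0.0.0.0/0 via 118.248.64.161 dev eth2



Longest prefix match for 95.59.147.155:
  /11 203.0.0.0: no
  /23 95.59.146.0: MATCH
  /24 125.153.149.0: no
  /0 0.0.0.0: MATCH
Selected: next-hop 114.98.202.24 via eth1 (matched /23)


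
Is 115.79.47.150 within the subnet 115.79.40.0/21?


Subnet network: 115.79.40.0
Test IP AND mask: 115.79.40.0
Yes, 115.79.47.150 is in 115.79.40.0/21


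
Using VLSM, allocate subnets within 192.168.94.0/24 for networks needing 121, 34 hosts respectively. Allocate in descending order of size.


121 hosts -> /25 (126 usable): 192.168.94.0/25
34 hosts -> /26 (62 usable): 192.168.94.128/26
Allocation: 192.168.94.0/25 (121 hosts, 126 usable); 192.168.94.128/26 (34 hosts, 62 usable)


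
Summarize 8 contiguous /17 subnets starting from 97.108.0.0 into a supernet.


Original prefix: /17
Number of subnets: 8 = 2^3
New prefix = 17 - 3 = 14
Supernet: 97.108.0.0/14


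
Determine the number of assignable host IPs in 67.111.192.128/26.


Host bits = 32 - 26 = 6
Total addresses = 2^6 = 64
Usable = total - 2 (network and broadcast)
Usable hosts: 62


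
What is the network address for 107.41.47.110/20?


IP:   01101011.00101001.00101111.01101110
Mask: 11111111.11111111.11110000.00000000
AND operation:
Net:  01101011.00101001.00100000.00000000
Network: 107.41.32.0/20


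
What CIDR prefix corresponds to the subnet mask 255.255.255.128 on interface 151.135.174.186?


Binary: 11111111.11111111.11111111.10000000
Count leading 1s
Prefix: /25


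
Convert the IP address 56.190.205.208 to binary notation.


56 = 00111000
190 = 10111110
205 = 11001101
208 = 11010000
Binary: 00111000.10111110.11001101.11010000


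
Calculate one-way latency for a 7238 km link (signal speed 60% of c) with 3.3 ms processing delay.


Speed = 0.6 * 3e5 km/s = 180000 km/s
Propagation delay = 7238 / 180000 = 0.0402 s = 40.2111 ms
Processing delay = 3.3 ms
Total one-way latency = 43.5111 ms


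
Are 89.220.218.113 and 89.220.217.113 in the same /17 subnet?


Mask: 255.255.128.0
89.220.218.113 AND mask = 89.220.128.0
89.220.217.113 AND mask = 89.220.128.0
Yes, same subnet (89.220.128.0)


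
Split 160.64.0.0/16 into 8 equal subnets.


New prefix = 16 + 3 = 19
Each subnet has 8192 addresses
  160.64.0.0/19
  160.64.32.0/19
  160.64.64.0/19
  160.64.96.0/19
  160.64.128.0/19
  160.64.160.0/19
  160.64.192.0/19
  160.64.224.0/19
Subnets: 160.64.0.0/19, 160.64.32.0/19, 160.64.64.0/19, 160.64.96.0/19, 160.64.128.0/19, 160.64.160.0/19, 160.64.192.0/19, 160.64.224.0/19


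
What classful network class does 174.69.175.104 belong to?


First octet: 174
Binary: 10101110
10xxxxxx -> Class B (128-191)
Class B, default mask 255.255.0.0 (/16)


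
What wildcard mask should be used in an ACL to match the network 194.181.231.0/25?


Subnet mask: 255.255.255.128
Wildcard = 255.255.255.255 - subnet mask
255 - 255 = 0
255 - 255 = 0
255 - 255 = 0
255 - 128 = 127
Wildcard: 0.0.0.127


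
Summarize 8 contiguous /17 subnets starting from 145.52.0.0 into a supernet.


Original prefix: /17
Number of subnets: 8 = 2^3
New prefix = 17 - 3 = 14
Supernet: 145.52.0.0/14


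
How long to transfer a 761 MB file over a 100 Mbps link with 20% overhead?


Effective throughput = 100 * (1 - 20/100) = 80 Mbps
File size in Mb = 761 * 8 = 6088 Mb
Time = 6088 / 80
Time = 76.1 seconds


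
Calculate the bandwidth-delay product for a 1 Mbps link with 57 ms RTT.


BDP = bandwidth * RTT
= 1 Mbps * 57 ms
= 1 * 1e6 * 57 / 1000 bits
= 57000 bits
= 7125 bytes
= 6.958 KB
BDP = 57000 bits (7125 bytes)


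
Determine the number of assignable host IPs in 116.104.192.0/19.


Host bits = 32 - 19 = 13
Total addresses = 2^13 = 8192
Usable = total - 2 (network and broadcast)
Usable hosts: 8190


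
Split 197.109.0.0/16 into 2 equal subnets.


New prefix = 16 + 1 = 17
Each subnet has 32768 addresses
  197.109.0.0/17
  197.109.128.0/17
Subnets: 197.109.0.0/17, 197.109.128.0/17


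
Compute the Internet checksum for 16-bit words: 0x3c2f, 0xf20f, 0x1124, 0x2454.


Sum all words (with carry folding):
+ 0x3c2f = 0x3c2f
+ 0xf20f = 0x2e3f
+ 0x1124 = 0x3f63
+ 0x2454 = 0x63b7
One's complement: ~0x63b7
Checksum = 0x9c48


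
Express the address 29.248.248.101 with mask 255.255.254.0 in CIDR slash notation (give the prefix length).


Binary: 11111111.11111111.11111110.00000000
Count leading 1s
Prefix: /23


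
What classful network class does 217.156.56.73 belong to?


First octet: 217
Binary: 11011001
110xxxxx -> Class C (192-223)
Class C, default mask 255.255.255.0 (/24)


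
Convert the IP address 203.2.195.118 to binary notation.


203 = 11001011
2 = 00000010
195 = 11000011
118 = 01110110
Binary: 11001011.00000010.11000011.01110110


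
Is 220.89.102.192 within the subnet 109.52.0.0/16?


Subnet network: 109.52.0.0
Test IP AND mask: 220.89.0.0
No, 220.89.102.192 is not in 109.52.0.0/16


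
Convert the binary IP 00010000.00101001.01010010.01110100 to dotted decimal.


00010000 = 16
00101001 = 41
01010010 = 82
01110100 = 116
IP: 16.41.82.116


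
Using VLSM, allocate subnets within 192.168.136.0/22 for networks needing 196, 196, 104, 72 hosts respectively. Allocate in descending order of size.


196 hosts -> /24 (254 usable): 192.168.136.0/24
196 hosts -> /24 (254 usable): 192.168.137.0/24
104 hosts -> /25 (126 usable): 192.168.138.0/25
72 hosts -> /25 (126 usable): 192.168.138.128/25
Allocation: 192.168.136.0/24 (196 hosts, 254 usable); 192.168.137.0/24 (196 hosts, 254 usable); 192.168.138.0/25 (104 hosts, 126 usable); 192.168.138.128/25 (72 hosts, 126 usable)


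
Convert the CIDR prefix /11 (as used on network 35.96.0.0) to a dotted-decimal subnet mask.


/11 means 11 network bits, 21 host bits
Binary: 11111111111000000000000000000000
Mask: 255.224.0.0


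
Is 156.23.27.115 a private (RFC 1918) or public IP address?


RFC 1918 private ranges:
  10.0.0.0/8 (10.0.0.0 - 10.255.255.255)
  172.16.0.0/12 (172.16.0.0 - 172.31.255.255)
  192.168.0.0/16 (192.168.0.0 - 192.168.255.255)
Public (not in any RFC 1918 range)


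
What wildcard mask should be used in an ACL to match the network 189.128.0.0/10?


Subnet mask: 255.192.0.0
Wildcard = 255.255.255.255 - subnet mask
255 - 255 = 0
255 - 192 = 63
255 - 0 = 255
255 - 0 = 255
Wildcard: 0.63.255.255


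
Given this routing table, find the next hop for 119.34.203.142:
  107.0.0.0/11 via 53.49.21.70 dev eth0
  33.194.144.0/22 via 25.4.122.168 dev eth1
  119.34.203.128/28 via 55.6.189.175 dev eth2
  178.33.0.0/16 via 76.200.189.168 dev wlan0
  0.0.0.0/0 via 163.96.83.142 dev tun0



Longest prefix match for 119.34.203.142:
  /11 107.0.0.0: no
  /22 33.194.144.0: no
  /28 119.34.203.128: MATCH
  /16 178.33.0.0: no
  /0 0.0.0.0: MATCH
Selected: next-hop 55.6.189.175 via eth2 (matched /28)


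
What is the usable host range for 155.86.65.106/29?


Network: 155.86.65.104
Broadcast: 155.86.65.111
First usable = network + 1
Last usable = broadcast - 1
Range: 155.86.65.105 to 155.86.65.110


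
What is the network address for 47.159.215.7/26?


IP:   00101111.10011111.11010111.00000111
Mask: 11111111.11111111.11111111.11000000
AND operation:
Net:  00101111.10011111.11010111.00000000
Network: 47.159.215.0/26


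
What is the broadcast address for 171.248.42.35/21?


Network: 171.248.40.0/21
Host bits = 11
Set all host bits to 1:
Broadcast: 171.248.47.255


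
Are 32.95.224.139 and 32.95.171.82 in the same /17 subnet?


Mask: 255.255.128.0
32.95.224.139 AND mask = 32.95.128.0
32.95.171.82 AND mask = 32.95.128.0
Yes, same subnet (32.95.128.0)


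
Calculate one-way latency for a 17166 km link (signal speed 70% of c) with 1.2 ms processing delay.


Speed = 0.7 * 3e5 km/s = 210000 km/s
Propagation delay = 17166 / 210000 = 0.0817 s = 81.7429 ms
Processing delay = 1.2 ms
Total one-way latency = 82.9429 ms


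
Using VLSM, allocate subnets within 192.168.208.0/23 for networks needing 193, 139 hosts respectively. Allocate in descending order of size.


193 hosts -> /24 (254 usable): 192.168.208.0/24
139 hosts -> /24 (254 usable): 192.168.209.0/24
Allocation: 192.168.208.0/24 (193 hosts, 254 usable); 192.168.209.0/24 (139 hosts, 254 usable)


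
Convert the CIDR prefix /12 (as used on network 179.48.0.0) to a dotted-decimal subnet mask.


/12 means 12 network bits, 20 host bits
Binary: 11111111111100000000000000000000
Mask: 255.240.0.0


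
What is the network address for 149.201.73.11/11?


IP:   10010101.11001001.01001001.00001011
Mask: 11111111.11100000.00000000.00000000
AND operation:
Net:  10010101.11000000.00000000.00000000
Network: 149.192.0.0/11


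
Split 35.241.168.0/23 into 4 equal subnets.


New prefix = 23 + 2 = 25
Each subnet has 128 addresses
  35.241.168.0/25
  35.241.168.128/25
  35.241.169.0/25
  35.241.169.128/25
Subnets: 35.241.168.0/25, 35.241.168.128/25, 35.241.169.0/25, 35.241.169.128/25
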